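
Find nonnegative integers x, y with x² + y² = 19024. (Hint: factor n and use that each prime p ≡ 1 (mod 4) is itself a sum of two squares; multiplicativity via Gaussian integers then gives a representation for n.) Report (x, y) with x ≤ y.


Step 1: Factor n = 19024 = 2^4 · 29 · 41.
Step 2: Check the mod-4 condition on each prime factor: 2 = 2 (special); 29 ≡ 1 (mod 4), exponent 1; 41 ≡ 1 (mod 4), exponent 1.
All primes ≡ 3 (mod 4) appear to even exponent (or don't appear), so by the two-squares theorem n IS expressible as a sum of two squares.
Step 3: Build a representation. Group n = k² · m with k = 4 and m = 29 · 41 = 1189 (a product of primes ≡ 1 (mod 4)); a representation of m scales to one of n via (k·x)² + (k·y)² = k²(x² + y²). Each prime p ≡ 1 (mod 4) is itself a sum of two squares; find a² by testing p − a² for a perfect square:
  29: 29 − 1² = 28, 29 − 2² = 25 = 5² ⇒ 29 = 2² + 5².
  41: 41 − 1² = 40, 41 − 2² = 37, 41 − 3² = 32, 41 − 4² = 25 = 5² ⇒ 41 = 4² + 5².
  Combine using the Brahmagupta–Fibonacci identity (a² + b²)(c² + d²) = (ac − bd)² + (ad + bc)² = (ac + bd)² + (ad − bc)²:
  29 · 41 = 1189: from (2² + 5²)(4² + 5²), take (2·4 − 5·5, 2·5 + 5·4) = (8 − 25, 10 + 20) = (-17, 30); dropping signs (only squares matter) gives (17, 30); check 17² + 30² = 289 + 900 = 1189 ✓.
  Scale by k = 4: (4·17, 4·30) = (68, 120).
Step 4: Order so x ≤ y and verify: 68² + 120² = 4624 + 14400 = 19024 = n. ✓

n = 19024 = 68² + 120² (one valid representation with x ≤ y).


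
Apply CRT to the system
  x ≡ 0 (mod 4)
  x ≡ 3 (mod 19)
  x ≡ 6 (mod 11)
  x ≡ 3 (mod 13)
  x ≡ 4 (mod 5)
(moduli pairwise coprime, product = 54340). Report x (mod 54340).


Product of moduli M = 4 · 19 · 11 · 13 · 5 = 54340.
Merge one congruence at a time:
  Start: x ≡ 0 (mod 4).
  Combine with x ≡ 3 (mod 19); new modulus lcm = 76.
    Write x = 0 + 4·t and substitute into x ≡ 3 (mod 19): 4·t ≡ 3 − 0 = 3 (mod 19).
    The inverse of 4 mod 19 is 5 (since 4·5 = 20 = 1·19 + 1), so t ≡ 5·3 = 15 ≡ 15 (mod 19).
    Then x = 0 + 4·15 = 60, valid modulo lcm(4, 19) = 76: x ≡ 60 (mod 76).
  Combine with x ≡ 6 (mod 11); new modulus lcm = 836.
    Write x = 60 + 76·t and substitute into x ≡ 6 (mod 11): 76·t ≡ 6 − 60 = -54 (mod 11).
    Reduce coefficients mod 11: 10·t ≡ 1 (mod 11).
    The inverse of 10 mod 11 is 10 (since 10·10 = 100 = 9·11 + 1), so t ≡ 10·1 = 10 ≡ 10 (mod 11).
    Then x = 60 + 76·10 = 820, valid modulo lcm(76, 11) = 836: x ≡ 820 (mod 836).
  Combine with x ≡ 3 (mod 13); new modulus lcm = 10868.
    Write x = 820 + 836·t and substitute into x ≡ 3 (mod 13): 836·t ≡ 3 − 820 = -817 (mod 13).
    Reduce coefficients mod 13: 4·t ≡ 2 (mod 13).
    The inverse of 4 mod 13 is 10 (since 4·10 = 40 = 3·13 + 1), so t ≡ 10·2 = 20 ≡ 7 (mod 13).
    Then x = 820 + 836·7 = 6672, valid modulo lcm(836, 13) = 10868: x ≡ 6672 (mod 10868).
  Combine with x ≡ 4 (mod 5); new modulus lcm = 54340.
    Write x = 6672 + 10868·t and substitute into x ≡ 4 (mod 5): 10868·t ≡ 4 − 6672 = -6668 (mod 5).
    Reduce coefficients mod 5: 3·t ≡ 2 (mod 5).
    The inverse of 3 mod 5 is 2 (since 3·2 = 6 = 1·5 + 1), so t ≡ 2·2 = 4 ≡ 4 (mod 5).
    Then x = 6672 + 10868·4 = 50144, valid modulo lcm(10868, 5) = 54340: x ≡ 50144 (mod 54340).
Verify against each original: 50144 mod 4 = 0, 50144 mod 19 = 3, 50144 mod 11 = 6, 50144 mod 13 = 3, 50144 mod 5 = 4.

x ≡ 50144 (mod 54340).


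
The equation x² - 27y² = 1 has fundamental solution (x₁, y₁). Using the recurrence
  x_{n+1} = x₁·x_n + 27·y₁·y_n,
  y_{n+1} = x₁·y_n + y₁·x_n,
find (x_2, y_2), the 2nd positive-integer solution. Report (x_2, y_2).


Step 1: Find the fundamental solution (x₁, y₁) of x² - 27y² = 1.
  Expand √27 as a continued fraction. a₀ = ⌊√27⌋ = 5; iterate m_{k+1} = d_k·a_k − m_k, d_{k+1} = (27 − m_{k+1}²)/d_k, a_{k+1} = ⌊(a₀ + m_{k+1})/d_{k+1}⌋ (starting m₀ = 0, d₀ = 1), with convergents p_k = a_k·p_{k-1} + p_{k-2}, q_k = a_k·q_{k-1} + q_{k-2} (p₋₁ = 1, q₋₁ = 0):
  k = 0: a₀ = 5; p₀/q₀ = 5/1; p₀² − 27·q₀² = 25 − 27 = -2.
  k = 1: m = 5, d = 2, a = ⌊(5 + 5)/2⌋ = 5; p/q = (5·5 + 1)/(5·1 + 0) = 26/5; p² − 27·q² = 676 − 675 = 1.
  The first convergent with p² − 27·q² = 1 gives the fundamental solution (x₁, y₁) = (26, 5).
Step 2: Apply the recurrence (x_{n+1}, y_{n+1}) = (x₁x_n + 27y₁y_n, x₁y_n + y₁x_n) repeatedly.
  From (x_1, y_1) = (26, 5): x_2 = 26·26 + 27·5·5 = 1351; y_2 = 26·5 + 5·26 = 260.
Step 3: Verify x_2² - 27·y_2² = 1825201 - 1825200 = 1 (should be 1). ✓

(x_1, y_1) = (26, 5); (x_2, y_2) = (1351, 260).


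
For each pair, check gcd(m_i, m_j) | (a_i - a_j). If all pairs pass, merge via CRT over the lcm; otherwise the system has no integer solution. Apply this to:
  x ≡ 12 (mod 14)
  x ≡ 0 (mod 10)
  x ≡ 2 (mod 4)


Moduli 14, 10, 4 are not pairwise coprime, so CRT works modulo lcm(m_i) when all pairwise compatibility conditions hold.
Pairwise compatibility: gcd(m_i, m_j) must divide a_i - a_j for every pair.
Merge one congruence at a time:
  Start: x ≡ 12 (mod 14).
  Combine with x ≡ 0 (mod 10): gcd(14, 10) = 2; 0 - 12 = -12, which IS divisible by 2, so compatible.
    Write x = 12 + 14·t and substitute into x ≡ 0 (mod 10): 14·t ≡ 0 − 12 = -12 (mod 10).
    Divide the congruence (and modulus) by g = 2: 7·t ≡ -6 (mod 5).
    Reduce coefficients mod 5: 2·t ≡ 4 (mod 5).
    The inverse of 2 mod 5 is 3 (since 2·3 = 6 = 1·5 + 1), so t ≡ 3·4 = 12 ≡ 2 (mod 5).
    Then x = 12 + 14·2 = 40, valid modulo lcm(14, 10) = 70: x ≡ 40 (mod 70).
  Combine with x ≡ 2 (mod 4): gcd(70, 4) = 2; 2 - 40 = -38, which IS divisible by 2, so compatible.
    Write x = 40 + 70·t and substitute into x ≡ 2 (mod 4): 70·t ≡ 2 − 40 = -38 (mod 4).
    Divide the congruence (and modulus) by g = 2: 35·t ≡ -19 (mod 2).
    Reduce coefficients mod 2: 1·t ≡ 1 (mod 2).
    So t ≡ 1 (mod 2).
    Then x = 40 + 70·1 = 110, valid modulo lcm(70, 4) = 140: x ≡ 110 (mod 140).
Verify: 110 mod 14 = 12, 110 mod 10 = 0, 110 mod 4 = 2.

x ≡ 110 (mod 140).


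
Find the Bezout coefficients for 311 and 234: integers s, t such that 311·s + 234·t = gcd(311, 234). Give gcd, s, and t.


Euclidean algorithm on (311, 234) — divide until remainder is 0:
  311 = 1 · 234 + 77
  234 = 3 · 77 + 3
  77 = 25 · 3 + 2
  3 = 1 · 2 + 1
  2 = 2 · 1 + 0
gcd(311, 234) = 1.
Track Bezout coefficients alongside the remainders: start with r₀ = 311 = a·1 + b·0 (s = 1, t = 0) and r₁ = 234 = a·0 + b·1 (s = 0, t = 1); each new remainder r_{k+1} = r_{k-1} − q_k·r_k inherits s_{k+1} = s_{k-1} − q_k·s_k, t_{k+1} = t_{k-1} − q_k·t_k, so r_k = a·s_k + b·t_k at every step:
  q = 1: r = 77, s = 1 − 1·0 = 1, t = 0 − 1·1 = -1  (check: 311·1 + 234·(-1) = 77)
  q = 3: r = 3, s = 0 − 3·1 = -3, t = 1 − 3·(-1) = 4  (check: 311·(-3) + 234·4 = 3)
  q = 25: r = 2, s = 1 − 25·(-3) = 76, t = -1 − 25·4 = -101  (check: 311·76 + 234·(-101) = 2)
  q = 1: r = 1, s = -3 − 1·76 = -79, t = 4 − 1·(-101) = 105  (check: 311·(-79) + 234·105 = 1)
The row with r = 1 (the gcd) gives the Bezout coefficients s = -79, t = 105.
Result: 311 · (-79) + 234 · (105) = 1.

gcd(311, 234) = 1; s = -79, t = 105 (check: 311·(-79) + 234·105 = 1).


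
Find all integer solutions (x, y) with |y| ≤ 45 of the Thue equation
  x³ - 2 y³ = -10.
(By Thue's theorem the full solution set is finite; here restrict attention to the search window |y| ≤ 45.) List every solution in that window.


The equation is x³ - 2y³ = -10. For fixed y, x³ = 2·y³ − 10, so a solution requires the RHS to be a perfect cube.
Strategy: iterate y from -45 to 45, compute RHS = 2·y³ − 10, and check whether it is a (positive or negative) perfect cube.
Check small values of y:
  y = 0: RHS = -10 is not a perfect cube.
  y = 1: RHS = -8 = (-2)³ ⇒ x = -2 works.
  y = -1: RHS = -12 is not a perfect cube.
  y = 2: RHS = 6 is not a perfect cube.
  y = -2: RHS = -26 is not a perfect cube.
  y = 3: RHS = 44 is not a perfect cube.
  y = -3: RHS = -64 = (-4)³ ⇒ x = -4 works.
Continuing the search up to |y| = 45 finds no further solutions beyond those listed.
Collected solutions: (-2, 1), (-4, -3).

Solutions (with |y| ≤ 45): (-2, 1), (-4, -3).


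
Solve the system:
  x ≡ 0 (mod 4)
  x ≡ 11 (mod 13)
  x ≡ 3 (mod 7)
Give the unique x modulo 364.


Moduli 4, 13, 7 are pairwise coprime; by CRT there is a unique solution modulo M = 4 · 13 · 7 = 364.
Solve pairwise, accumulating the modulus:
  Start with x ≡ 0 (mod 4).
  Combine with x ≡ 11 (mod 13): since gcd(4, 13) = 1, we get a unique residue mod 52.
    Write x = 0 + 4·t and substitute into x ≡ 11 (mod 13): 4·t ≡ 11 − 0 = 11 (mod 13).
    The inverse of 4 mod 13 is 10 (since 4·10 = 40 = 3·13 + 1), so t ≡ 10·11 = 110 ≡ 6 (mod 13).
    Then x = 0 + 4·6 = 24, valid modulo lcm(4, 13) = 52: x ≡ 24 (mod 52).
  Combine with x ≡ 3 (mod 7): since gcd(52, 7) = 1, we get a unique residue mod 364.
    Write x = 24 + 52·t and substitute into x ≡ 3 (mod 7): 52·t ≡ 3 − 24 = -21 (mod 7).
    Reduce coefficients mod 7: 3·t ≡ 0 (mod 7).
    The inverse of 3 mod 7 is 5 (since 3·5 = 15 = 2·7 + 1), so t ≡ 5·0 = 0 ≡ 0 (mod 7).
    Then x = 24 + 52·0 = 24, valid modulo lcm(52, 7) = 364: x ≡ 24 (mod 364).
Verify: 24 mod 4 = 0 ✓, 24 mod 13 = 11 ✓, 24 mod 7 = 3 ✓.

x ≡ 24 (mod 364).


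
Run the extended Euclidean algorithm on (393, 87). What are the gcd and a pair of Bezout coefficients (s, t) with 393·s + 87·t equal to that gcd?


Euclidean algorithm on (393, 87) — divide until remainder is 0:
  393 = 4 · 87 + 45
  87 = 1 · 45 + 42
  45 = 1 · 42 + 3
  42 = 14 · 3 + 0
gcd(393, 87) = 3.
Track Bezout coefficients alongside the remainders: start with r₀ = 393 = a·1 + b·0 (s = 1, t = 0) and r₁ = 87 = a·0 + b·1 (s = 0, t = 1); each new remainder r_{k+1} = r_{k-1} − q_k·r_k inherits s_{k+1} = s_{k-1} − q_k·s_k, t_{k+1} = t_{k-1} − q_k·t_k, so r_k = a·s_k + b·t_k at every step:
  q = 4: r = 45, s = 1 − 4·0 = 1, t = 0 − 4·1 = -4  (check: 393·1 + 87·(-4) = 45)
  q = 1: r = 42, s = 0 − 1·1 = -1, t = 1 − 1·(-4) = 5  (check: 393·(-1) + 87·5 = 42)
  q = 1: r = 3, s = 1 − 1·(-1) = 2, t = -4 − 1·5 = -9  (check: 393·2 + 87·(-9) = 3)
The row with r = 3 (the gcd) gives the Bezout coefficients s = 2, t = -9.
Result: 393 · (2) + 87 · (-9) = 3.

gcd(393, 87) = 3; s = 2, t = -9 (check: 393·2 + 87·(-9) = 3).


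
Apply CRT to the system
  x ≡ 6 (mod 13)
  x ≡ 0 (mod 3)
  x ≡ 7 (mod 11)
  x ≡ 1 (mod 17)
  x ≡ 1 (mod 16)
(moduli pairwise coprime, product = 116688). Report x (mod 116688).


Product of moduli M = 13 · 3 · 11 · 17 · 16 = 116688.
Merge one congruence at a time:
  Start: x ≡ 6 (mod 13).
  Combine with x ≡ 0 (mod 3); new modulus lcm = 39.
    Write x = 6 + 13·t and substitute into x ≡ 0 (mod 3): 13·t ≡ 0 − 6 = -6 (mod 3).
    Reduce coefficients mod 3: 1·t ≡ 0 (mod 3).
    So t ≡ 0 (mod 3).
    Then x = 6 + 13·0 = 6, valid modulo lcm(13, 3) = 39: x ≡ 6 (mod 39).
  Combine with x ≡ 7 (mod 11); new modulus lcm = 429.
    Write x = 6 + 39·t and substitute into x ≡ 7 (mod 11): 39·t ≡ 7 − 6 = 1 (mod 11).
    Reduce coefficients mod 11: 6·t ≡ 1 (mod 11).
    The inverse of 6 mod 11 is 2 (since 6·2 = 12 = 1·11 + 1), so t ≡ 2·1 = 2 ≡ 2 (mod 11).
    Then x = 6 + 39·2 = 84, valid modulo lcm(39, 11) = 429: x ≡ 84 (mod 429).
  Combine with x ≡ 1 (mod 17); new modulus lcm = 7293.
    Write x = 84 + 429·t and substitute into x ≡ 1 (mod 17): 429·t ≡ 1 − 84 = -83 (mod 17).
    Reduce coefficients mod 17: 4·t ≡ 2 (mod 17).
    The inverse of 4 mod 17 is 13 (since 4·13 = 52 = 3·17 + 1), so t ≡ 13·2 = 26 ≡ 9 (mod 17).
    Then x = 84 + 429·9 = 3945, valid modulo lcm(429, 17) = 7293: x ≡ 3945 (mod 7293).
  Combine with x ≡ 1 (mod 16); new modulus lcm = 116688.
    Write x = 3945 + 7293·t and substitute into x ≡ 1 (mod 16): 7293·t ≡ 1 − 3945 = -3944 (mod 16).
    Reduce coefficients mod 16: 13·t ≡ 8 (mod 16).
    The inverse of 13 mod 16 is 5 (since 13·5 = 65 = 4·16 + 1), so t ≡ 5·8 = 40 ≡ 8 (mod 16).
    Then x = 3945 + 7293·8 = 62289, valid modulo lcm(7293, 16) = 116688: x ≡ 62289 (mod 116688).
Verify against each original: 62289 mod 13 = 6, 62289 mod 3 = 0, 62289 mod 11 = 7, 62289 mod 17 = 1, 62289 mod 16 = 1.

x ≡ 62289 (mod 116688).


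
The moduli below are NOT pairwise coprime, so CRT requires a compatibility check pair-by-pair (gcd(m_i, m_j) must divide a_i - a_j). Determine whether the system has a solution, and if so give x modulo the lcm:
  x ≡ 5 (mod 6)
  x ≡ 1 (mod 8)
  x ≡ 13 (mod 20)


Moduli 6, 8, 20 are not pairwise coprime, so CRT works modulo lcm(m_i) when all pairwise compatibility conditions hold.
Pairwise compatibility: gcd(m_i, m_j) must divide a_i - a_j for every pair.
Merge one congruence at a time:
  Start: x ≡ 5 (mod 6).
  Combine with x ≡ 1 (mod 8): gcd(6, 8) = 2; 1 - 5 = -4, which IS divisible by 2, so compatible.
    Write x = 5 + 6·t and substitute into x ≡ 1 (mod 8): 6·t ≡ 1 − 5 = -4 (mod 8).
    Divide the congruence (and modulus) by g = 2: 3·t ≡ -2 (mod 4).
    Reduce coefficients mod 4: 3·t ≡ 2 (mod 4).
    The inverse of 3 mod 4 is 3 (since 3·3 = 9 = 2·4 + 1), so t ≡ 3·2 = 6 ≡ 2 (mod 4).
    Then x = 5 + 6·2 = 17, valid modulo lcm(6, 8) = 24: x ≡ 17 (mod 24).
  Combine with x ≡ 13 (mod 20): gcd(24, 20) = 4; 13 - 17 = -4, which IS divisible by 4, so compatible.
    Write x = 17 + 24·t and substitute into x ≡ 13 (mod 20): 24·t ≡ 13 − 17 = -4 (mod 20).
    Divide the congruence (and modulus) by g = 4: 6·t ≡ -1 (mod 5).
    Reduce coefficients mod 5: 1·t ≡ 4 (mod 5).
    So t ≡ 4 (mod 5).
    Then x = 17 + 24·4 = 113, valid modulo lcm(24, 20) = 120: x ≡ 113 (mod 120).
Verify: 113 mod 6 = 5, 113 mod 8 = 1, 113 mod 20 = 13.

x ≡ 113 (mod 120).


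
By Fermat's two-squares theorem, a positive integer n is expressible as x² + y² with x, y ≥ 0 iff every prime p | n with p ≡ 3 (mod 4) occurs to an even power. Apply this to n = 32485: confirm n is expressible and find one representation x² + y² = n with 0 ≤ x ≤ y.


Step 1: Factor n = 32485 = 5 · 73 · 89.
Step 2: Check the mod-4 condition on each prime factor: 5 ≡ 1 (mod 4), exponent 1; 73 ≡ 1 (mod 4), exponent 1; 89 ≡ 1 (mod 4), exponent 1.
All primes ≡ 3 (mod 4) appear to even exponent (or don't appear), so by the two-squares theorem n IS expressible as a sum of two squares.
Step 3: Build a representation. Here n = 5 · 73 · 89 is a product of primes ≡ 1 (mod 4). Each prime p ≡ 1 (mod 4) is itself a sum of two squares; find a² by testing p − a² for a perfect square:
  5: 5 − 1² = 4 = 2² ⇒ 5 = 1² + 2².
  73: 73 − 1² = 72, 73 − 2² = 69, 73 − 3² = 64 = 8² ⇒ 73 = 3² + 8².
  89: 89 − 1² = 88, 89 − 2² = 85, 89 − 3² = 80, 89 − 4² = 73, 89 − 5² = 64 = 8² ⇒ 89 = 5² + 8².
  Combine using the Brahmagupta–Fibonacci identity (a² + b²)(c² + d²) = (ac − bd)² + (ad + bc)² = (ac + bd)² + (ad − bc)²:
  5 · 73 = 365: from (1² + 2²)(3² + 8²), take (1·3 − 2·8, 1·8 + 2·3) = (3 − 16, 8 + 6) = (-13, 14); dropping signs (only squares matter) gives (13, 14); check 13² + 14² = 169 + 196 = 365 ✓.
  365 · 89 = 32485: from (13² + 14²)(5² + 8²), take (13·5 − 14·8, 13·8 + 14·5) = (65 − 112, 104 + 70) = (-47, 174); dropping signs (only squares matter) gives (47, 174); check 47² + 174² = 2209 + 30276 = 32485 ✓.
Step 4: Order so x ≤ y and verify: 47² + 174² = 2209 + 30276 = 32485 = n. ✓

n = 32485 = 47² + 174² (one valid representation with x ≤ y).


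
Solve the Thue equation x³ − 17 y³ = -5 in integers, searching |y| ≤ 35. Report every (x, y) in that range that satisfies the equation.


The equation is x³ - 17y³ = -5. For fixed y, x³ = 17·y³ − 5, so a solution requires the RHS to be a perfect cube.
Strategy: iterate y from -35 to 35, compute RHS = 17·y³ − 5, and check whether it is a (positive or negative) perfect cube.
Check small values of y:
  y = 0: RHS = -5 is not a perfect cube.
  y = 1: RHS = 12 is not a perfect cube.
  y = -1: RHS = -22 is not a perfect cube.
  y = 2: RHS = 131 is not a perfect cube.
  y = -2: RHS = -141 is not a perfect cube.
  y = 3: RHS = 454 is not a perfect cube.
  y = -3: RHS = -464 is not a perfect cube.
Continuing the search up to |y| = 35 finds no solutions either.
No (x, y) in the scanned range satisfies the equation.

No integer solutions with |y| ≤ 35.


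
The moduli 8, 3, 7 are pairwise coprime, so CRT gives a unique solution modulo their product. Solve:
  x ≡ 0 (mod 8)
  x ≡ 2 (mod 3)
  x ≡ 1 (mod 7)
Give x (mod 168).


Moduli 8, 3, 7 are pairwise coprime; by CRT there is a unique solution modulo M = 8 · 3 · 7 = 168.
Solve pairwise, accumulating the modulus:
  Start with x ≡ 0 (mod 8).
  Combine with x ≡ 2 (mod 3): since gcd(8, 3) = 1, we get a unique residue mod 24.
    Write x = 0 + 8·t and substitute into x ≡ 2 (mod 3): 8·t ≡ 2 − 0 = 2 (mod 3).
    Reduce coefficients mod 3: 2·t ≡ 2 (mod 3).
    The inverse of 2 mod 3 is 2 (since 2·2 = 4 = 1·3 + 1), so t ≡ 2·2 = 4 ≡ 1 (mod 3).
    Then x = 0 + 8·1 = 8, valid modulo lcm(8, 3) = 24: x ≡ 8 (mod 24).
  Combine with x ≡ 1 (mod 7): since gcd(24, 7) = 1, we get a unique residue mod 168.
    Write x = 8 + 24·t and substitute into x ≡ 1 (mod 7): 24·t ≡ 1 − 8 = -7 (mod 7).
    Reduce coefficients mod 7: 3·t ≡ 0 (mod 7).
    The inverse of 3 mod 7 is 5 (since 3·5 = 15 = 2·7 + 1), so t ≡ 5·0 = 0 ≡ 0 (mod 7).
    Then x = 8 + 24·0 = 8, valid modulo lcm(24, 7) = 168: x ≡ 8 (mod 168).
Verify: 8 mod 8 = 0 ✓, 8 mod 3 = 2 ✓, 8 mod 7 = 1 ✓.

x ≡ 8 (mod 168).


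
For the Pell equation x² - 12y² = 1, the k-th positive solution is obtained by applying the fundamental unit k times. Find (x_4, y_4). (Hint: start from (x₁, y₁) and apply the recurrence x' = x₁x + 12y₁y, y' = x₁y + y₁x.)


Step 1: Find the fundamental solution (x₁, y₁) of x² - 12y² = 1.
  Expand √12 as a continued fraction. a₀ = ⌊√12⌋ = 3; iterate m_{k+1} = d_k·a_k − m_k, d_{k+1} = (12 − m_{k+1}²)/d_k, a_{k+1} = ⌊(a₀ + m_{k+1})/d_{k+1}⌋ (starting m₀ = 0, d₀ = 1), with convergents p_k = a_k·p_{k-1} + p_{k-2}, q_k = a_k·q_{k-1} + q_{k-2} (p₋₁ = 1, q₋₁ = 0):
  k = 0: a₀ = 3; p₀/q₀ = 3/1; p₀² − 12·q₀² = 9 − 12 = -3.
  k = 1: m = 3, d = 3, a = ⌊(3 + 3)/3⌋ = 2; p/q = (2·3 + 1)/(2·1 + 0) = 7/2; p² − 12·q² = 49 − 48 = 1.
  The first convergent with p² − 12·q² = 1 gives the fundamental solution (x₁, y₁) = (7, 2).
Step 2: Apply the recurrence (x_{n+1}, y_{n+1}) = (x₁x_n + 12y₁y_n, x₁y_n + y₁x_n) repeatedly.
  From (x_1, y_1) = (7, 2): x_2 = 7·7 + 12·2·2 = 97; y_2 = 7·2 + 2·7 = 28.
  From (x_2, y_2) = (97, 28): x_3 = 7·97 + 12·2·28 = 1351; y_3 = 7·28 + 2·97 = 390.
  From (x_3, y_3) = (1351, 390): x_4 = 7·1351 + 12·2·390 = 18817; y_4 = 7·390 + 2·1351 = 5432.
Step 3: Verify x_4² - 12·y_4² = 354079489 - 354079488 = 1 (should be 1). ✓

(x_1, y_1) = (7, 2); (x_4, y_4) = (18817, 5432).


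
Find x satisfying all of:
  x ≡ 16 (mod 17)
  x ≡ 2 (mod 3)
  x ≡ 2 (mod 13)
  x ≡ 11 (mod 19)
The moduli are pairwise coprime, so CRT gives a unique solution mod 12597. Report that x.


Product of moduli M = 17 · 3 · 13 · 19 = 12597.
Merge one congruence at a time:
  Start: x ≡ 16 (mod 17).
  Combine with x ≡ 2 (mod 3); new modulus lcm = 51.
    Write x = 16 + 17·t and substitute into x ≡ 2 (mod 3): 17·t ≡ 2 − 16 = -14 (mod 3).
    Reduce coefficients mod 3: 2·t ≡ 1 (mod 3).
    The inverse of 2 mod 3 is 2 (since 2·2 = 4 = 1·3 + 1), so t ≡ 2·1 = 2 ≡ 2 (mod 3).
    Then x = 16 + 17·2 = 50, valid modulo lcm(17, 3) = 51: x ≡ 50 (mod 51).
  Combine with x ≡ 2 (mod 13); new modulus lcm = 663.
    Write x = 50 + 51·t and substitute into x ≡ 2 (mod 13): 51·t ≡ 2 − 50 = -48 (mod 13).
    Reduce coefficients mod 13: 12·t ≡ 4 (mod 13).
    The inverse of 12 mod 13 is 12 (since 12·12 = 144 = 11·13 + 1), so t ≡ 12·4 = 48 ≡ 9 (mod 13).
    Then x = 50 + 51·9 = 509, valid modulo lcm(51, 13) = 663: x ≡ 509 (mod 663).
  Combine with x ≡ 11 (mod 19); new modulus lcm = 12597.
    Write x = 509 + 663·t and substitute into x ≡ 11 (mod 19): 663·t ≡ 11 − 509 = -498 (mod 19).
    Reduce coefficients mod 19: 17·t ≡ 15 (mod 19).
    The inverse of 17 mod 19 is 9 (since 17·9 = 153 = 8·19 + 1), so t ≡ 9·15 = 135 ≡ 2 (mod 19).
    Then x = 509 + 663·2 = 1835, valid modulo lcm(663, 19) = 12597: x ≡ 1835 (mod 12597).
Verify against each original: 1835 mod 17 = 16, 1835 mod 3 = 2, 1835 mod 13 = 2, 1835 mod 19 = 11.

x ≡ 1835 (mod 12597).


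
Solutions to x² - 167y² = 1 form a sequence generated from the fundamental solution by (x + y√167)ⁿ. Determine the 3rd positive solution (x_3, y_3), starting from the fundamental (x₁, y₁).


Step 1: Find the fundamental solution (x₁, y₁) of x² - 167y² = 1.
  Expand √167 as a continued fraction. a₀ = ⌊√167⌋ = 12; iterate m_{k+1} = d_k·a_k − m_k, d_{k+1} = (167 − m_{k+1}²)/d_k, a_{k+1} = ⌊(a₀ + m_{k+1})/d_{k+1}⌋ (starting m₀ = 0, d₀ = 1), with convergents p_k = a_k·p_{k-1} + p_{k-2}, q_k = a_k·q_{k-1} + q_{k-2} (p₋₁ = 1, q₋₁ = 0):
  k = 0: a₀ = 12; p₀/q₀ = 12/1; p₀² − 167·q₀² = 144 − 167 = -23.
  k = 1: m = 12, d = 23, a = ⌊(12 + 12)/23⌋ = 1; p/q = (1·12 + 1)/(1·1 + 0) = 13/1; p² − 167·q² = 169 − 167 = 2.
  k = 2: m = 11, d = 2, a = ⌊(12 + 11)/2⌋ = 11; p/q = (11·13 + 12)/(11·1 + 1) = 155/12; p² − 167·q² = 24025 − 24048 = -23.
  k = 3: m = 11, d = 23, a = ⌊(12 + 11)/23⌋ = 1; p/q = (1·155 + 13)/(1·12 + 1) = 168/13; p² − 167·q² = 28224 − 28223 = 1.
  The first convergent with p² − 167·q² = 1 gives the fundamental solution (x₁, y₁) = (168, 13).
Step 2: Apply the recurrence (x_{n+1}, y_{n+1}) = (x₁x_n + 167y₁y_n, x₁y_n + y₁x_n) repeatedly.
  From (x_1, y_1) = (168, 13): x_2 = 168·168 + 167·13·13 = 56447; y_2 = 168·13 + 13·168 = 4368.
  From (x_2, y_2) = (56447, 4368): x_3 = 168·56447 + 167·13·4368 = 18966024; y_3 = 168·4368 + 13·56447 = 1467635.
Step 3: Verify x_3² - 167·y_3² = 359710066368576 - 359710066368575 = 1 (should be 1). ✓

(x_1, y_1) = (168, 13); (x_3, y_3) = (18966024, 1467635).


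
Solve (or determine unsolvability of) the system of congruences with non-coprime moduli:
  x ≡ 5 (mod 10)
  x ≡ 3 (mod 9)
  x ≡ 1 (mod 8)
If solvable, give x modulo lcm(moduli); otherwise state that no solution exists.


Moduli 10, 9, 8 are not pairwise coprime, so CRT works modulo lcm(m_i) when all pairwise compatibility conditions hold.
Pairwise compatibility: gcd(m_i, m_j) must divide a_i - a_j for every pair.
Merge one congruence at a time:
  Start: x ≡ 5 (mod 10).
  Combine with x ≡ 3 (mod 9): gcd(10, 9) = 1; 3 - 5 = -2, which IS divisible by 1, so compatible.
    Write x = 5 + 10·t and substitute into x ≡ 3 (mod 9): 10·t ≡ 3 − 5 = -2 (mod 9).
    Reduce coefficients mod 9: 1·t ≡ 7 (mod 9).
    So t ≡ 7 (mod 9).
    Then x = 5 + 10·7 = 75, valid modulo lcm(10, 9) = 90: x ≡ 75 (mod 90).
  Combine with x ≡ 1 (mod 8): gcd(90, 8) = 2; 1 - 75 = -74, which IS divisible by 2, so compatible.
    Write x = 75 + 90·t and substitute into x ≡ 1 (mod 8): 90·t ≡ 1 − 75 = -74 (mod 8).
    Divide the congruence (and modulus) by g = 2: 45·t ≡ -37 (mod 4).
    Reduce coefficients mod 4: 1·t ≡ 3 (mod 4).
    So t ≡ 3 (mod 4).
    Then x = 75 + 90·3 = 345, valid modulo lcm(90, 8) = 360: x ≡ 345 (mod 360).
Verify: 345 mod 10 = 5, 345 mod 9 = 3, 345 mod 8 = 1.

x ≡ 345 (mod 360).


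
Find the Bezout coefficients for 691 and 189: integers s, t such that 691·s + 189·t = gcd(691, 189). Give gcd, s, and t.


Euclidean algorithm on (691, 189) — divide until remainder is 0:
  691 = 3 · 189 + 124
  189 = 1 · 124 + 65
  124 = 1 · 65 + 59
  65 = 1 · 59 + 6
  59 = 9 · 6 + 5
  6 = 1 · 5 + 1
  5 = 5 · 1 + 0
gcd(691, 189) = 1.
Track Bezout coefficients alongside the remainders: start with r₀ = 691 = a·1 + b·0 (s = 1, t = 0) and r₁ = 189 = a·0 + b·1 (s = 0, t = 1); each new remainder r_{k+1} = r_{k-1} − q_k·r_k inherits s_{k+1} = s_{k-1} − q_k·s_k, t_{k+1} = t_{k-1} − q_k·t_k, so r_k = a·s_k + b·t_k at every step:
  q = 3: r = 124, s = 1 − 3·0 = 1, t = 0 − 3·1 = -3  (check: 691·1 + 189·(-3) = 124)
  q = 1: r = 65, s = 0 − 1·1 = -1, t = 1 − 1·(-3) = 4  (check: 691·(-1) + 189·4 = 65)
  q = 1: r = 59, s = 1 − 1·(-1) = 2, t = -3 − 1·4 = -7  (check: 691·2 + 189·(-7) = 59)
  q = 1: r = 6, s = -1 − 1·2 = -3, t = 4 − 1·(-7) = 11  (check: 691·(-3) + 189·11 = 6)
  q = 9: r = 5, s = 2 − 9·(-3) = 29, t = -7 − 9·11 = -106  (check: 691·29 + 189·(-106) = 5)
  q = 1: r = 1, s = -3 − 1·29 = -32, t = 11 − 1·(-106) = 117  (check: 691·(-32) + 189·117 = 1)
The row with r = 1 (the gcd) gives the Bezout coefficients s = -32, t = 117.
Result: 691 · (-32) + 189 · (117) = 1.

gcd(691, 189) = 1; s = -32, t = 117 (check: 691·(-32) + 189·117 = 1).


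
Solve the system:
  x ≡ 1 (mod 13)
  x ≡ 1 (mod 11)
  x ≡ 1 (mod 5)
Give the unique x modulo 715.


Moduli 13, 11, 5 are pairwise coprime; by CRT there is a unique solution modulo M = 13 · 11 · 5 = 715.
Solve pairwise, accumulating the modulus:
  Start with x ≡ 1 (mod 13).
  Combine with x ≡ 1 (mod 11): since gcd(13, 11) = 1, we get a unique residue mod 143.
    Write x = 1 + 13·t and substitute into x ≡ 1 (mod 11): 13·t ≡ 1 − 1 = 0 (mod 11).
    Reduce coefficients mod 11: 2·t ≡ 0 (mod 11).
    The inverse of 2 mod 11 is 6 (since 2·6 = 12 = 1·11 + 1), so t ≡ 6·0 = 0 ≡ 0 (mod 11).
    Then x = 1 + 13·0 = 1, valid modulo lcm(13, 11) = 143: x ≡ 1 (mod 143).
  Combine with x ≡ 1 (mod 5): since gcd(143, 5) = 1, we get a unique residue mod 715.
    Write x = 1 + 143·t and substitute into x ≡ 1 (mod 5): 143·t ≡ 1 − 1 = 0 (mod 5).
    Reduce coefficients mod 5: 3·t ≡ 0 (mod 5).
    The inverse of 3 mod 5 is 2 (since 3·2 = 6 = 1·5 + 1), so t ≡ 2·0 = 0 ≡ 0 (mod 5).
    Then x = 1 + 143·0 = 1, valid modulo lcm(143, 5) = 715: x ≡ 1 (mod 715).
Verify: 1 mod 13 = 1 ✓, 1 mod 11 = 1 ✓, 1 mod 5 = 1 ✓.

x ≡ 1 (mod 715).


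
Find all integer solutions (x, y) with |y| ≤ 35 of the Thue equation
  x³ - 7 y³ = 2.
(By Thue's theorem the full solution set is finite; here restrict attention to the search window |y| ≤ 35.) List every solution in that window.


The equation is x³ - 7y³ = 2. For fixed y, x³ = 7·y³ + 2, so a solution requires the RHS to be a perfect cube.
Strategy: iterate y from -35 to 35, compute RHS = 7·y³ + 2, and check whether it is a (positive or negative) perfect cube.
Check small values of y:
  y = 0: RHS = 2 is not a perfect cube.
  y = 1: RHS = 9 is not a perfect cube.
  y = -1: RHS = -5 is not a perfect cube.
  y = 2: RHS = 58 is not a perfect cube.
  y = -2: RHS = -54 is not a perfect cube.
  y = 3: RHS = 191 is not a perfect cube.
  y = -3: RHS = -187 is not a perfect cube.
Continuing the search up to |y| = 35 finds no solutions either.
No (x, y) in the scanned range satisfies the equation.

No integer solutions with |y| ≤ 35.


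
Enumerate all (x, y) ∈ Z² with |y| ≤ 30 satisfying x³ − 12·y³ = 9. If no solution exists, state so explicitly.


The equation is x³ - 12y³ = 9. For fixed y, x³ = 12·y³ + 9, so a solution requires the RHS to be a perfect cube.
Strategy: iterate y from -30 to 30, compute RHS = 12·y³ + 9, and check whether it is a (positive or negative) perfect cube.
Check small values of y:
  y = 0: RHS = 9 is not a perfect cube.
  y = 1: RHS = 21 is not a perfect cube.
  y = -1: RHS = -3 is not a perfect cube.
  y = 2: RHS = 105 is not a perfect cube.
  y = -2: RHS = -87 is not a perfect cube.
  y = 3: RHS = 333 is not a perfect cube.
  y = -3: RHS = -315 is not a perfect cube.
Continuing the search up to |y| = 30 finds no solutions either.
No (x, y) in the scanned range satisfies the equation.

No integer solutions with |y| ≤ 30.


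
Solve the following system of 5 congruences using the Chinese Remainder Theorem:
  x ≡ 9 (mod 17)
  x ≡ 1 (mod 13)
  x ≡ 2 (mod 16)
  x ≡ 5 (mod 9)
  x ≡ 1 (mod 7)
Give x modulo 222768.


Product of moduli M = 17 · 13 · 16 · 9 · 7 = 222768.
Merge one congruence at a time:
  Start: x ≡ 9 (mod 17).
  Combine with x ≡ 1 (mod 13); new modulus lcm = 221.
    Write x = 9 + 17·t and substitute into x ≡ 1 (mod 13): 17·t ≡ 1 − 9 = -8 (mod 13).
    Reduce coefficients mod 13: 4·t ≡ 5 (mod 13).
    The inverse of 4 mod 13 is 10 (since 4·10 = 40 = 3·13 + 1), so t ≡ 10·5 = 50 ≡ 11 (mod 13).
    Then x = 9 + 17·11 = 196, valid modulo lcm(17, 13) = 221: x ≡ 196 (mod 221).
  Combine with x ≡ 2 (mod 16); new modulus lcm = 3536.
    Write x = 196 + 221·t and substitute into x ≡ 2 (mod 16): 221·t ≡ 2 − 196 = -194 (mod 16).
    Reduce coefficients mod 16: 13·t ≡ 14 (mod 16).
    The inverse of 13 mod 16 is 5 (since 13·5 = 65 = 4·16 + 1), so t ≡ 5·14 = 70 ≡ 6 (mod 16).
    Then x = 196 + 221·6 = 1522, valid modulo lcm(221, 16) = 3536: x ≡ 1522 (mod 3536).
  Combine with x ≡ 5 (mod 9); new modulus lcm = 31824.
    Write x = 1522 + 3536·t and substitute into x ≡ 5 (mod 9): 3536·t ≡ 5 − 1522 = -1517 (mod 9).
    Reduce coefficients mod 9: 8·t ≡ 4 (mod 9).
    The inverse of 8 mod 9 is 8 (since 8·8 = 64 = 7·9 + 1), so t ≡ 8·4 = 32 ≡ 5 (mod 9).
    Then x = 1522 + 3536·5 = 19202, valid modulo lcm(3536, 9) = 31824: x ≡ 19202 (mod 31824).
  Combine with x ≡ 1 (mod 7); new modulus lcm = 222768.
    Write x = 19202 + 31824·t and substitute into x ≡ 1 (mod 7): 31824·t ≡ 1 − 19202 = -19201 (mod 7).
    Reduce coefficients mod 7: 2·t ≡ 0 (mod 7).
    The inverse of 2 mod 7 is 4 (since 2·4 = 8 = 1·7 + 1), so t ≡ 4·0 = 0 ≡ 0 (mod 7).
    Then x = 19202 + 31824·0 = 19202, valid modulo lcm(31824, 7) = 222768: x ≡ 19202 (mod 222768).
Verify against each original: 19202 mod 17 = 9, 19202 mod 13 = 1, 19202 mod 16 = 2, 19202 mod 9 = 5, 19202 mod 7 = 1.

x ≡ 19202 (mod 222768).


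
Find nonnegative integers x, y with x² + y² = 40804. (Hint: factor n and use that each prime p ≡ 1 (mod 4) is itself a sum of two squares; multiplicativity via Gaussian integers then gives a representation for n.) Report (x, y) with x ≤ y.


Step 1: Factor n = 40804 = 2^2 · 101^2.
Step 2: Check the mod-4 condition on each prime factor: 2 = 2 (special); 101 ≡ 1 (mod 4), exponent 2.
All primes ≡ 3 (mod 4) appear to even exponent (or don't appear), so by the two-squares theorem n IS expressible as a sum of two squares.
Step 3: Build a representation. Group n = k² · m with k = 2 and m = 101 · 101 = 10201 (a product of primes ≡ 1 (mod 4)); a representation of m scales to one of n via (k·x)² + (k·y)² = k²(x² + y²). Each prime p ≡ 1 (mod 4) is itself a sum of two squares; find a² by testing p − a² for a perfect square:
  101: 101 − 1² = 100 = 10² ⇒ 101 = 1² + 10².
  Combine using the Brahmagupta–Fibonacci identity (a² + b²)(c² + d²) = (ac − bd)² + (ad + bc)² = (ac + bd)² + (ad − bc)²:
  101 · 101 = 10201: from (1² + 10²)(1² + 10²), take (1·1 − 10·10, 1·10 + 10·1) = (1 − 100, 10 + 10) = (-99, 20); dropping signs (only squares matter) gives (99, 20); check 99² + 20² = 9801 + 400 = 10201 ✓.
  Scale by k = 2: (2·99, 2·20) = (198, 40).
Step 4: Order so x ≤ y and verify: 40² + 198² = 1600 + 39204 = 40804 = n. ✓

n = 40804 = 40² + 198² (one valid representation with x ≤ y).


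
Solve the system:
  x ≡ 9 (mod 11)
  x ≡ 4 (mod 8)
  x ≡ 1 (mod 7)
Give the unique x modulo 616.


Moduli 11, 8, 7 are pairwise coprime; by CRT there is a unique solution modulo M = 11 · 8 · 7 = 616.
Solve pairwise, accumulating the modulus:
  Start with x ≡ 9 (mod 11).
  Combine with x ≡ 4 (mod 8): since gcd(11, 8) = 1, we get a unique residue mod 88.
    Write x = 9 + 11·t and substitute into x ≡ 4 (mod 8): 11·t ≡ 4 − 9 = -5 (mod 8).
    Reduce coefficients mod 8: 3·t ≡ 3 (mod 8).
    The inverse of 3 mod 8 is 3 (since 3·3 = 9 = 1·8 + 1), so t ≡ 3·3 = 9 ≡ 1 (mod 8).
    Then x = 9 + 11·1 = 20, valid modulo lcm(11, 8) = 88: x ≡ 20 (mod 88).
  Combine with x ≡ 1 (mod 7): since gcd(88, 7) = 1, we get a unique residue mod 616.
    Write x = 20 + 88·t and substitute into x ≡ 1 (mod 7): 88·t ≡ 1 − 20 = -19 (mod 7).
    Reduce coefficients mod 7: 4·t ≡ 2 (mod 7).
    The inverse of 4 mod 7 is 2 (since 4·2 = 8 = 1·7 + 1), so t ≡ 2·2 = 4 ≡ 4 (mod 7).
    Then x = 20 + 88·4 = 372, valid modulo lcm(88, 7) = 616: x ≡ 372 (mod 616).
Verify: 372 mod 11 = 9 ✓, 372 mod 8 = 4 ✓, 372 mod 7 = 1 ✓.

x ≡ 372 (mod 616).


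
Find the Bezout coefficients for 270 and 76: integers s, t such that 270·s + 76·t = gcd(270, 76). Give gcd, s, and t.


Euclidean algorithm on (270, 76) — divide until remainder is 0:
  270 = 3 · 76 + 42
  76 = 1 · 42 + 34
  42 = 1 · 34 + 8
  34 = 4 · 8 + 2
  8 = 4 · 2 + 0
gcd(270, 76) = 2.
Track Bezout coefficients alongside the remainders: start with r₀ = 270 = a·1 + b·0 (s = 1, t = 0) and r₁ = 76 = a·0 + b·1 (s = 0, t = 1); each new remainder r_{k+1} = r_{k-1} − q_k·r_k inherits s_{k+1} = s_{k-1} − q_k·s_k, t_{k+1} = t_{k-1} − q_k·t_k, so r_k = a·s_k + b·t_k at every step:
  q = 3: r = 42, s = 1 − 3·0 = 1, t = 0 − 3·1 = -3  (check: 270·1 + 76·(-3) = 42)
  q = 1: r = 34, s = 0 − 1·1 = -1, t = 1 − 1·(-3) = 4  (check: 270·(-1) + 76·4 = 34)
  q = 1: r = 8, s = 1 − 1·(-1) = 2, t = -3 − 1·4 = -7  (check: 270·2 + 76·(-7) = 8)
  q = 4: r = 2, s = -1 − 4·2 = -9, t = 4 − 4·(-7) = 32  (check: 270·(-9) + 76·32 = 2)
The row with r = 2 (the gcd) gives the Bezout coefficients s = -9, t = 32.
Result: 270 · (-9) + 76 · (32) = 2.

gcd(270, 76) = 2; s = -9, t = 32 (check: 270·(-9) + 76·32 = 2).


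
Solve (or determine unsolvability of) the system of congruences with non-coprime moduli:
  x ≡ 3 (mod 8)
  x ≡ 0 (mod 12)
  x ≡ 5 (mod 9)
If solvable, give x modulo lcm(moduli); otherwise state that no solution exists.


Moduli 8, 12, 9 are not pairwise coprime, so CRT works modulo lcm(m_i) when all pairwise compatibility conditions hold.
Pairwise compatibility: gcd(m_i, m_j) must divide a_i - a_j for every pair.
Merge one congruence at a time:
  Start: x ≡ 3 (mod 8).
  Combine with x ≡ 0 (mod 12): gcd(8, 12) = 4, and 0 - 3 = -3 is NOT divisible by 4.
    ⇒ system is inconsistent (no integer solution).

No solution (the system is inconsistent).


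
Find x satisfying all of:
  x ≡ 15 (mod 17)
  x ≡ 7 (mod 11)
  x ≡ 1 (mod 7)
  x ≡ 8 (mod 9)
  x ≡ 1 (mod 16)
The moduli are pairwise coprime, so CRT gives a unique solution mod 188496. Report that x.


Product of moduli M = 17 · 11 · 7 · 9 · 16 = 188496.
Merge one congruence at a time:
  Start: x ≡ 15 (mod 17).
  Combine with x ≡ 7 (mod 11); new modulus lcm = 187.
    Write x = 15 + 17·t and substitute into x ≡ 7 (mod 11): 17·t ≡ 7 − 15 = -8 (mod 11).
    Reduce coefficients mod 11: 6·t ≡ 3 (mod 11).
    The inverse of 6 mod 11 is 2 (since 6·2 = 12 = 1·11 + 1), so t ≡ 2·3 = 6 ≡ 6 (mod 11).
    Then x = 15 + 17·6 = 117, valid modulo lcm(17, 11) = 187: x ≡ 117 (mod 187).
  Combine with x ≡ 1 (mod 7); new modulus lcm = 1309.
    Write x = 117 + 187·t and substitute into x ≡ 1 (mod 7): 187·t ≡ 1 − 117 = -116 (mod 7).
    Reduce coefficients mod 7: 5·t ≡ 3 (mod 7).
    The inverse of 5 mod 7 is 3 (since 5·3 = 15 = 2·7 + 1), so t ≡ 3·3 = 9 ≡ 2 (mod 7).
    Then x = 117 + 187·2 = 491, valid modulo lcm(187, 7) = 1309: x ≡ 491 (mod 1309).
  Combine with x ≡ 8 (mod 9); new modulus lcm = 11781.
    Write x = 491 + 1309·t and substitute into x ≡ 8 (mod 9): 1309·t ≡ 8 − 491 = -483 (mod 9).
    Reduce coefficients mod 9: 4·t ≡ 3 (mod 9).
    The inverse of 4 mod 9 is 7 (since 4·7 = 28 = 3·9 + 1), so t ≡ 7·3 = 21 ≡ 3 (mod 9).
    Then x = 491 + 1309·3 = 4418, valid modulo lcm(1309, 9) = 11781: x ≡ 4418 (mod 11781).
  Combine with x ≡ 1 (mod 16); new modulus lcm = 188496.
    Write x = 4418 + 11781·t and substitute into x ≡ 1 (mod 16): 11781·t ≡ 1 − 4418 = -4417 (mod 16).
    Reduce coefficients mod 16: 5·t ≡ 15 (mod 16).
    The inverse of 5 mod 16 is 13 (since 5·13 = 65 = 4·16 + 1), so t ≡ 13·15 = 195 ≡ 3 (mod 16).
    Then x = 4418 + 11781·3 = 39761, valid modulo lcm(11781, 16) = 188496: x ≡ 39761 (mod 188496).
Verify against each original: 39761 mod 17 = 15, 39761 mod 11 = 7, 39761 mod 7 = 1, 39761 mod 9 = 8, 39761 mod 16 = 1.

x ≡ 39761 (mod 188496).


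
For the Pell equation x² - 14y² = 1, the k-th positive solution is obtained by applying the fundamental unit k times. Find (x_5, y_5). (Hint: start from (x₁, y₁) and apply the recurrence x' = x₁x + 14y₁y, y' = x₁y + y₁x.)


Step 1: Find the fundamental solution (x₁, y₁) of x² - 14y² = 1.
  Expand √14 as a continued fraction. a₀ = ⌊√14⌋ = 3; iterate m_{k+1} = d_k·a_k − m_k, d_{k+1} = (14 − m_{k+1}²)/d_k, a_{k+1} = ⌊(a₀ + m_{k+1})/d_{k+1}⌋ (starting m₀ = 0, d₀ = 1), with convergents p_k = a_k·p_{k-1} + p_{k-2}, q_k = a_k·q_{k-1} + q_{k-2} (p₋₁ = 1, q₋₁ = 0):
  k = 0: a₀ = 3; p₀/q₀ = 3/1; p₀² − 14·q₀² = 9 − 14 = -5.
  k = 1: m = 3, d = 5, a = ⌊(3 + 3)/5⌋ = 1; p/q = (1·3 + 1)/(1·1 + 0) = 4/1; p² − 14·q² = 16 − 14 = 2.
  k = 2: m = 2, d = 2, a = ⌊(3 + 2)/2⌋ = 2; p/q = (2·4 + 3)/(2·1 + 1) = 11/3; p² − 14·q² = 121 − 126 = -5.
  k = 3: m = 2, d = 5, a = ⌊(3 + 2)/5⌋ = 1; p/q = (1·11 + 4)/(1·3 + 1) = 15/4; p² − 14·q² = 225 − 224 = 1.
  The first convergent with p² − 14·q² = 1 gives the fundamental solution (x₁, y₁) = (15, 4).
Step 2: Apply the recurrence (x_{n+1}, y_{n+1}) = (x₁x_n + 14y₁y_n, x₁y_n + y₁x_n) repeatedly.
  From (x_1, y_1) = (15, 4): x_2 = 15·15 + 14·4·4 = 449; y_2 = 15·4 + 4·15 = 120.
  From (x_2, y_2) = (449, 120): x_3 = 15·449 + 14·4·120 = 13455; y_3 = 15·120 + 4·449 = 3596.
  From (x_3, y_3) = (13455, 3596): x_4 = 15·13455 + 14·4·3596 = 403201; y_4 = 15·3596 + 4·13455 = 107760.
  From (x_4, y_4) = (403201, 107760): x_5 = 15·403201 + 14·4·107760 = 12082575; y_5 = 15·107760 + 4·403201 = 3229204.
Step 3: Verify x_5² - 14·y_5² = 145988618630625 - 145988618630624 = 1 (should be 1). ✓

(x_1, y_1) = (15, 4); (x_5, y_5) = (12082575, 3229204).


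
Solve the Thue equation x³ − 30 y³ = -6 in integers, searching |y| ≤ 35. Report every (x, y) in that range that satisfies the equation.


The equation is x³ - 30y³ = -6. For fixed y, x³ = 30·y³ − 6, so a solution requires the RHS to be a perfect cube.
Strategy: iterate y from -35 to 35, compute RHS = 30·y³ − 6, and check whether it is a (positive or negative) perfect cube.
Check small values of y:
  y = 0: RHS = -6 is not a perfect cube.
  y = 1: RHS = 24 is not a perfect cube.
  y = -1: RHS = -36 is not a perfect cube.
  y = 2: RHS = 234 is not a perfect cube.
  y = -2: RHS = -246 is not a perfect cube.
  y = 3: RHS = 804 is not a perfect cube.
  y = -3: RHS = -816 is not a perfect cube.
Continuing the search up to |y| = 35 finds no solutions either.
No (x, y) in the scanned range satisfies the equation.

No integer solutions with |y| ≤ 35.


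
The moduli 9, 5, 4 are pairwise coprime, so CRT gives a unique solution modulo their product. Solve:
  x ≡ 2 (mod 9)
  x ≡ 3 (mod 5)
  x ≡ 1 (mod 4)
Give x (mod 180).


Moduli 9, 5, 4 are pairwise coprime; by CRT there is a unique solution modulo M = 9 · 5 · 4 = 180.
Solve pairwise, accumulating the modulus:
  Start with x ≡ 2 (mod 9).
  Combine with x ≡ 3 (mod 5): since gcd(9, 5) = 1, we get a unique residue mod 45.
    Write x = 2 + 9·t and substitute into x ≡ 3 (mod 5): 9·t ≡ 3 − 2 = 1 (mod 5).
    Reduce coefficients mod 5: 4·t ≡ 1 (mod 5).
    The inverse of 4 mod 5 is 4 (since 4·4 = 16 = 3·5 + 1), so t ≡ 4·1 = 4 ≡ 4 (mod 5).
    Then x = 2 + 9·4 = 38, valid modulo lcm(9, 5) = 45: x ≡ 38 (mod 45).
  Combine with x ≡ 1 (mod 4): since gcd(45, 4) = 1, we get a unique residue mod 180.
    Write x = 38 + 45·t and substitute into x ≡ 1 (mod 4): 45·t ≡ 1 − 38 = -37 (mod 4).
    Reduce coefficients mod 4: 1·t ≡ 3 (mod 4).
    So t ≡ 3 (mod 4).
    Then x = 38 + 45·3 = 173, valid modulo lcm(45, 4) = 180: x ≡ 173 (mod 180).
Verify: 173 mod 9 = 2 ✓, 173 mod 5 = 3 ✓, 173 mod 4 = 1 ✓.

x ≡ 173 (mod 180).
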